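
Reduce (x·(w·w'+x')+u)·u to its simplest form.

u

(x·(w·w'+x')+u)·u
= (x·x'+u)·u
= u·u
= u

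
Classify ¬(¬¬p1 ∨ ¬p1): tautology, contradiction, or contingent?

contradiction

¬(¬¬p1 ∨ ¬p1)
= ¬p1 ∧ p1   — De Morgan
= False   — complement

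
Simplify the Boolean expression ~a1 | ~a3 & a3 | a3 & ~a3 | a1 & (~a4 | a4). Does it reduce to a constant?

1

~a1 | ~a3 & a3 | a3 & ~a3 | a1 & (~a4 | a4)
= ~a1 | a3 & ~a3 | a1 & (~a4 | a4)   [complement / identity]
= ~a1 | a3 & ~a3 | a1   [complement / identity]
= ~a1 | a1   [complement / identity]
= 1   [complement]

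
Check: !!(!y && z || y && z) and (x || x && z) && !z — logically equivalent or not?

No

E1: !!(!y && z || y && z)
    = !!z
    = z
E2: (x || x && z) && !z
    = x && !z
These differ: at x=1, y=0, z=1, E1 = 1 but E2 = 0.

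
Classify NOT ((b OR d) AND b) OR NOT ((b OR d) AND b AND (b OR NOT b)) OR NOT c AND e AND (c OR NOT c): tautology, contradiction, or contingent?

contingent

NOT ((b OR d) AND b) OR NOT ((b OR d) AND b AND (b OR NOT b)) OR NOT c AND e AND (c OR NOT c)
= NOT ((b OR d) AND b) OR NOT ((b OR d) AND b) OR NOT c AND e AND (c OR NOT c)
= NOT ((b OR d) AND b) OR NOT c AND e AND (c OR NOT c)
= NOT b OR NOT c AND e AND (c OR NOT c)
= NOT b OR NOT c AND e
This depends on b, c, e, so it is not a constant.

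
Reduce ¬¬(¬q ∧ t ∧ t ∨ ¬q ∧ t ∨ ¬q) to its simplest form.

¬¬(¬q ∧ t ∧ t ∨ ¬q ∧ t ∨ ¬q)
= ¬¬((¬q ∧ t ∨ ¬q) ∧ t ∨ ¬q)   — distribution
= ¬¬(¬q ∧ t ∨ ¬q)   — absorption
= ¬¬¬q   — absorption
= ¬q   — double negation

¬q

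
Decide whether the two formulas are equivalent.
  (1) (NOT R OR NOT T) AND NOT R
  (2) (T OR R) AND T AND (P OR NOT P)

No

E1: (NOT R OR NOT T) AND NOT R
    = NOT R   (absorption)
E2: (T OR R) AND T AND (P OR NOT P)
    = T AND (P OR NOT P)   (absorption)
    = T   (complement / identity)
These differ: at P=0, R=0, T=0, E1 = 1 but E2 = 0.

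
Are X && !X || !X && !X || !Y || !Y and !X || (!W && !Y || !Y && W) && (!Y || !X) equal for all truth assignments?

E1: X && !X || !X && !X || !Y || !Y
    = X && !X || !X && !X || !Y
    = !X || !Y
E2: !X || (!W && !Y || !Y && W) && (!Y || !X)
    = !X || !Y && (!Y || !X)
    = !X || !Y
Both reduce to !X || !Y, so they are equivalent.

Yes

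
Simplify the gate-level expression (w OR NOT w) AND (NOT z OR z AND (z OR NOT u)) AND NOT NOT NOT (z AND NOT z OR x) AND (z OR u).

NOT x AND (z OR u)

(w OR NOT w) AND (NOT z OR z AND (z OR NOT u)) AND NOT NOT NOT (z AND NOT z OR x) AND (z OR u)
= (w OR NOT w) AND (NOT z OR z) AND NOT NOT NOT (z AND NOT z OR x) AND (z OR u)   [absorption]
= (w OR NOT w) AND (NOT z OR z) AND NOT (z AND NOT z OR x) AND (z OR u)   [double negation]
= (w OR NOT w) AND (NOT z OR z) AND NOT x AND (z OR u)   [complement / identity]
= (w OR NOT w) AND NOT x AND (z OR u)   [complement / identity]
= NOT x AND (z OR u)   [complement / identity]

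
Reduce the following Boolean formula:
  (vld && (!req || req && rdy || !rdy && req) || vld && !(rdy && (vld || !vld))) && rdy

(vld && (!req || req && rdy || !rdy && req) || vld && !(rdy && (vld || !vld))) && rdy
= (vld && (!req || req && rdy || !rdy && req) || vld && !rdy) && rdy   [complement / identity]
= (vld && (!req || req) || vld && !rdy) && rdy   [distribution]
= (vld || vld && !rdy) && rdy   [complement / identity]
= vld && rdy   [absorption]

vld && rdy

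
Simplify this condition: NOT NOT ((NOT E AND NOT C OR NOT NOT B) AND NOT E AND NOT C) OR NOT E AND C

NOT E

NOT NOT ((NOT E AND NOT C OR NOT NOT B) AND NOT E AND NOT C) OR NOT E AND C
= NOT NOT ((NOT E AND NOT C OR B) AND NOT E AND NOT C) OR NOT E AND C   [double negation]
= (NOT E AND NOT C OR B) AND NOT E AND NOT C OR NOT E AND C   [double negation]
= NOT E AND NOT C OR NOT E AND C   [absorption]
= NOT E   [distribution]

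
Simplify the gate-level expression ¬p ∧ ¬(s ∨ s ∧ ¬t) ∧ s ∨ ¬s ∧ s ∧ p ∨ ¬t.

¬t

¬p ∧ ¬(s ∨ s ∧ ¬t) ∧ s ∨ ¬s ∧ s ∧ p ∨ ¬t
= ¬p ∧ ¬s ∧ s ∨ ¬s ∧ s ∧ p ∨ ¬t   (absorption)
= ¬s ∧ s ∨ ¬t   (distribution)
= ¬t   (complement / identity)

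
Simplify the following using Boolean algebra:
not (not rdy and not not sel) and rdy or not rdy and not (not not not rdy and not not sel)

rdy or not sel

not (not rdy and not not sel) and rdy or not rdy and not (not not not rdy and not not sel)
= (rdy or not sel) and rdy or not rdy and not (not not not rdy and not not sel)   — De Morgan
= (rdy or not sel) and rdy or not rdy and (not not rdy or not sel)   — De Morgan
= (rdy or not sel) and rdy or not rdy and (rdy or not sel)   — double negation
= rdy or not sel   — distribution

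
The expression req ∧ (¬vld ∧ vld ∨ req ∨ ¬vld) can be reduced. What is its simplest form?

req ∧ (¬vld ∧ vld ∨ req ∨ ¬vld)
= req ∧ (req ∨ ¬vld)   (complement / identity)
= req   (absorption)

req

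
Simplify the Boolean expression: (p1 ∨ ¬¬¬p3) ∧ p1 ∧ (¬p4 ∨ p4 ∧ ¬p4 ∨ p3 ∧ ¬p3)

(p1 ∨ ¬¬¬p3) ∧ p1 ∧ (¬p4 ∨ p4 ∧ ¬p4 ∨ p3 ∧ ¬p3)
= (p1 ∨ ¬¬¬p3) ∧ p1 ∧ (¬p4 ∨ p3 ∧ ¬p3)   — complement / identity
= (p1 ∨ ¬p3) ∧ p1 ∧ (¬p4 ∨ p3 ∧ ¬p3)   — double negation
= p1 ∧ (¬p4 ∨ p3 ∧ ¬p3)   — absorption
= p1 ∧ ¬p4   — complement / identity

p1 ∧ ¬p4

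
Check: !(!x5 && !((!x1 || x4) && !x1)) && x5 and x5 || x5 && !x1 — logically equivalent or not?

Yes

E1: !(!x5 && !((!x1 || x4) && !x1)) && x5
    = !(!x5 && !!x1) && x5   [absorption]
    = (x5 || !x1) && x5   [De Morgan]
    = x5   [absorption]
E2: x5 || x5 && !x1
    = x5   [absorption]
Both reduce to x5, so they are equivalent.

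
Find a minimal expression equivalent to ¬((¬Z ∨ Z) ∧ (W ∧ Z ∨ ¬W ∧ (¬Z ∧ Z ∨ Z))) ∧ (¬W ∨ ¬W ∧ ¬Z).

¬((¬Z ∨ Z) ∧ (W ∧ Z ∨ ¬W ∧ (¬Z ∧ Z ∨ Z))) ∧ (¬W ∨ ¬W ∧ ¬Z)
= ¬((¬Z ∨ Z) ∧ (W ∧ Z ∨ ¬W ∧ Z)) ∧ (¬W ∨ ¬W ∧ ¬Z)   [complement / identity]
= ¬((¬Z ∨ Z) ∧ Z) ∧ (¬W ∨ ¬W ∧ ¬Z)   [distribution]
= ¬((¬Z ∨ Z) ∧ Z) ∧ ¬W   [absorption]
= ¬Z ∧ ¬W   [complement / identity]

¬Z ∧ ¬W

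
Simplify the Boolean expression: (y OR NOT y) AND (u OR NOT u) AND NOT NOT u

(y OR NOT y) AND (u OR NOT u) AND NOT NOT u
= (u OR NOT u) AND NOT NOT u   (complement / identity)
= NOT NOT u   (complement / identity)
= u   (double negation)

u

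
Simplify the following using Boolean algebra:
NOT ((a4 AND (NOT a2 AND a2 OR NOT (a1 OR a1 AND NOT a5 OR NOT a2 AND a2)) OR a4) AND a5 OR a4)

NOT a4

NOT ((a4 AND (NOT a2 AND a2 OR NOT (a1 OR a1 AND NOT a5 OR NOT a2 AND a2)) OR a4) AND a5 OR a4)
= NOT ((a4 AND (NOT a2 AND a2 OR NOT (a1 OR a1 AND NOT a5)) OR a4) AND a5 OR a4)   [complement / identity]
= NOT ((a4 AND (NOT a2 AND a2 OR NOT a1) OR a4) AND a5 OR a4)   [absorption]
= NOT ((a4 AND NOT a1 OR a4) AND a5 OR a4)   [complement / identity]
= NOT (a4 AND a5 OR a4)   [absorption]
= NOT a4   [absorption]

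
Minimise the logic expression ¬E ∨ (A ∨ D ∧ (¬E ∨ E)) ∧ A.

¬E ∨ (A ∨ D ∧ (¬E ∨ E)) ∧ A
= ¬E ∨ (A ∨ D) ∧ A   [complement / identity]
= ¬E ∨ A   [absorption]

¬E ∨ A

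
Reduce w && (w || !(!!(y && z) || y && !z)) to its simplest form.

w

w && (w || !(!!(y && z) || y && !z))
= w && (w || !(y && z || y && !z))   (double negation)
= w && (w || !y)   (distribution)
= w   (absorption)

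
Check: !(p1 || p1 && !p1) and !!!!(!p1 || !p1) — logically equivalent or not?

E1: !(p1 || p1 && !p1)
    = !p1   [complement / identity]
E2: !!!!(!p1 || !p1)
    = !!!!!p1   [idempotence]
    = !!!p1   [double negation]
    = !p1   [double negation]
Both reduce to !p1, so they are equivalent.

Yes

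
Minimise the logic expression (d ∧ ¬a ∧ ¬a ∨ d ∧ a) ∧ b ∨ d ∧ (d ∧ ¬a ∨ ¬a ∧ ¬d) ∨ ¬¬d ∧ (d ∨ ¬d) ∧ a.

d

(d ∧ ¬a ∧ ¬a ∨ d ∧ a) ∧ b ∨ d ∧ (d ∧ ¬a ∨ ¬a ∧ ¬d) ∨ ¬¬d ∧ (d ∨ ¬d) ∧ a
= (d ∧ ¬a ∧ ¬a ∨ d ∧ a) ∧ b ∨ d ∧ ¬a ∨ ¬¬d ∧ (d ∨ ¬d) ∧ a   — distribution
= (d ∧ ¬a ∧ ¬a ∨ d ∧ a) ∧ b ∨ d ∧ ¬a ∨ ¬¬d ∧ a   — complement / identity
= (d ∧ ¬a ∨ d ∧ a) ∧ b ∨ d ∧ ¬a ∨ ¬¬d ∧ a   — idempotence
= (d ∧ ¬a ∨ d ∧ a) ∧ b ∨ d ∧ ¬a ∨ d ∧ a   — double negation
= d ∧ ¬a ∨ d ∧ a   — absorption
= d   — distribution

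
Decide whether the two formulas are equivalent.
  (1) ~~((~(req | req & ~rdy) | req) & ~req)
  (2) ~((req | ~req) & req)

E1: ~~((~(req | req & ~rdy) | req) & ~req)
    = ~~((~req | req) & ~req)   [absorption]
    = (~req | req) & ~req   [double negation]
    = ~req   [complement / identity]
E2: ~((req | ~req) & req)
    = ~req   [complement / identity]
Both reduce to ~req, so they are equivalent.

Yes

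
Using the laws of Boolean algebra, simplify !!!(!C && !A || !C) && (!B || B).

C

!!!(!C && !A || !C) && (!B || B)
= !!!(!C && !A || !C)   [complement / identity]
= !!!!C   [absorption]
= !!C   [double negation]
= C   [double negation]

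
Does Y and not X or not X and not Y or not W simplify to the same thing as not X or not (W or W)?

E1: Y and not X or not X and not Y or not W
    = not X or not W
E2: not X or not (W or W)
    = not X or not W
Both reduce to not X or not W, so they are equivalent.

Yes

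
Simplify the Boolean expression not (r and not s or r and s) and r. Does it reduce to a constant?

False

not (r and not s or r and s) and r
= not r and r   [distribution]
= False   [complement]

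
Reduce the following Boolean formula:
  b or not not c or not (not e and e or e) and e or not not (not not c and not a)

b or c

b or not not c or not (not e and e or e) and e or not not (not not c and not a)
= b or not not c or not e and e or not not (not not c and not a)   [complement / identity]
= b or not not c or not e and e or not not c and not a   [double negation]
= b or not not c or not not c and not a   [complement / identity]
= b or not not c   [absorption]
= b or c   [double negation]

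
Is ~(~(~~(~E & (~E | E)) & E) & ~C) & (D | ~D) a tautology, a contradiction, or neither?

neither

~(~(~~(~E & (~E | E)) & E) & ~C) & (D | ~D)
= (~~(~E & (~E | E)) & E | C) & (D | ~D)
= ~~(~E & (~E | E)) & E | C
= ~~~E & E | C
= ~E & E | C
= C
This depends on C, so it is not a constant.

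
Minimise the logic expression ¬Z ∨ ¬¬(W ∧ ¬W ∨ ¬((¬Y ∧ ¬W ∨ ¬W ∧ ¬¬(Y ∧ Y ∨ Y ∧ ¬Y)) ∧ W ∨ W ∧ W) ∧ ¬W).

¬Z ∨ ¬W

¬Z ∨ ¬¬(W ∧ ¬W ∨ ¬((¬Y ∧ ¬W ∨ ¬W ∧ ¬¬(Y ∧ Y ∨ Y ∧ ¬Y)) ∧ W ∨ W ∧ W) ∧ ¬W)
= ¬Z ∨ ¬¬(W ∧ ¬W ∨ ¬((¬Y ∧ ¬W ∨ ¬W ∧ ¬¬Y) ∧ W ∨ W ∧ W) ∧ ¬W)
= ¬Z ∨ ¬¬(W ∧ ¬W ∨ ¬((¬Y ∧ ¬W ∨ ¬W ∧ Y) ∧ W ∨ W ∧ W) ∧ ¬W)
= ¬Z ∨ ¬¬(W ∧ ¬W ∨ ¬(¬W ∧ W ∨ W ∧ W) ∧ ¬W)
= ¬Z ∨ ¬¬(W ∧ ¬W ∨ ¬W ∧ ¬W)
= ¬Z ∨ ¬¬¬W
= ¬Z ∨ ¬W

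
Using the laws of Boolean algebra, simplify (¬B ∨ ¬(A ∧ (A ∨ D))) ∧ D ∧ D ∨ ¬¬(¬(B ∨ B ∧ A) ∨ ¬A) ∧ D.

(¬B ∨ ¬A) ∧ D

(¬B ∨ ¬(A ∧ (A ∨ D))) ∧ D ∧ D ∨ ¬¬(¬(B ∨ B ∧ A) ∨ ¬A) ∧ D
= (¬B ∨ ¬(A ∧ (A ∨ D))) ∧ D ∧ D ∨ ¬¬(¬B ∨ ¬A) ∧ D
= (¬B ∨ ¬A) ∧ D ∧ D ∨ ¬¬(¬B ∨ ¬A) ∧ D
= (¬B ∨ ¬A) ∧ D ∧ D ∨ (¬B ∨ ¬A) ∧ D
= (¬B ∨ ¬A) ∧ D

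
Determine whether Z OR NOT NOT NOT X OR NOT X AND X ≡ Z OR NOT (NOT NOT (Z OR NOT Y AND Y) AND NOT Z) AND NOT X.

E1: Z OR NOT NOT NOT X OR NOT X AND X
    = Z OR NOT X OR NOT X AND X   [double negation]
    = Z OR NOT X   [complement / identity]
E2: Z OR NOT (NOT NOT (Z OR NOT Y AND Y) AND NOT Z) AND NOT X
    = Z OR NOT (NOT NOT Z AND NOT Z) AND NOT X   [complement / identity]
    = Z OR (NOT Z OR Z) AND NOT X   [De Morgan]
    = Z OR NOT X   [complement / identity]
Both reduce to Z OR NOT X, so they are equivalent.

Yes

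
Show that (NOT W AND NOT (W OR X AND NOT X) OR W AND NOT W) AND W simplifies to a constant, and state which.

(NOT W AND NOT (W OR X AND NOT X) OR W AND NOT W) AND W
= (NOT W AND NOT W OR W AND NOT W) AND W   (complement / identity)
= NOT W AND W   (distribution)
= FALSE   (complement)

FALSE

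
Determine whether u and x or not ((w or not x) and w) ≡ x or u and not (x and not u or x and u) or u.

E1: u and x or not ((w or not x) and w)
    = u and x or not w   (absorption)
E2: x or u and not (x and not u or x and u) or u
    = x or u and not x or u   (distribution)
    = x or u   (absorption)
These differ: at u=0, w=0, x=0, E1 = 1 but E2 = 0.

No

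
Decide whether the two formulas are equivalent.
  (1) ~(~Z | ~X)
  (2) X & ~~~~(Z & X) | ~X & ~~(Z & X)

E1: ~(~Z | ~X)
    = Z & X
E2: X & ~~~~(Z & X) | ~X & ~~(Z & X)
    = X & ~~(Z & X) | ~X & ~~(Z & X)
    = ~~(Z & X)
    = Z & X
Both reduce to Z & X, so they are equivalent.

Yes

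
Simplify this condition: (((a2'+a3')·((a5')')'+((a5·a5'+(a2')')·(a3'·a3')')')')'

(((a2'+a3')·((a5')')'+((a5·a5'+(a2')')·(a3'·a3')')')')'
= (((a2'+a3')·((a5')')'+((a2')'·(a3'·a3')')')')'   [complement / identity]
= (((a2'+a3')·((a5')')'+((a2')'·(a3')')')')'   [idempotence]
= (((a2'+a3')·a5'+((a2')'·(a3')')')')'   [double negation]
= (a2'+a3')·a5'+((a2')'·(a3')')'   [double negation]
= (a2'+a3')·a5'+a2'+a3'   [De Morgan]
= a2'+a3'   [absorption]

a2'+a3'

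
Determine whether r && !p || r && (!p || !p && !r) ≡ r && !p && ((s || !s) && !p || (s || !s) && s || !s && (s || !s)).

E1: r && !p || r && (!p || !p && !r)
    = r && !p || r && !p   — absorption
    = r && !p   — idempotence
E2: r && !p && ((s || !s) && !p || (s || !s) && s || !s && (s || !s))
    = r && !p && ((s || !s) && !p || s || !s)   — distribution
    = r && !p && (s || !s)   — absorption
    = r && !p   — complement / identity
Both reduce to r && !p, so they are equivalent.

Yes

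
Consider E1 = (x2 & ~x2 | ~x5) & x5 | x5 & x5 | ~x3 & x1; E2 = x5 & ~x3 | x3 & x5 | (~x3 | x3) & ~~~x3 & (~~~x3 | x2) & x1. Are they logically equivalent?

E1: (x2 & ~x2 | ~x5) & x5 | x5 & x5 | ~x3 & x1
    = ~x5 & x5 | x5 & x5 | ~x3 & x1   [complement / identity]
    = x5 | ~x3 & x1   [distribution]
E2: x5 & ~x3 | x3 & x5 | (~x3 | x3) & ~~~x3 & (~~~x3 | x2) & x1
    = x5 & ~x3 | x3 & x5 | (~x3 | x3) & ~~~x3 & x1   [absorption]
    = x5 & ~x3 | x3 & x5 | ~~~x3 & x1   [complement / identity]
    = x5 | ~~~x3 & x1   [distribution]
    = x5 | ~x3 & x1   [double negation]
Both reduce to x5 | ~x3 & x1, so they are equivalent.

Yes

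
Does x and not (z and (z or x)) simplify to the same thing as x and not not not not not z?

Yes

E1: x and not (z and (z or x))
    = x and not z
E2: x and not not not not not z
    = x and not not not z
    = x and not z
Both reduce to x and not z, so they are equivalent.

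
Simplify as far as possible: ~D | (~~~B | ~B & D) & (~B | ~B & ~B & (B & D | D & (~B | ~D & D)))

~D | (~~~B | ~B & D) & (~B | ~B & ~B & (B & D | D & (~B | ~D & D)))
= ~D | (~~~B | ~B & D) & (~B | ~B & ~B & (B & D | D & ~B))   [complement / identity]
= ~D | (~~~B | ~B & D) & (~B | ~B & (B & D | D & ~B))   [idempotence]
= ~D | (~~~B | ~B & D) & (~B | ~B & D)   [distribution]
= ~D | (~B | ~B & D) & (~B | ~B & D)   [double negation]
= ~D | ~B | ~B & D   [idempotence]
= ~D | ~B   [absorption]

~D | ~B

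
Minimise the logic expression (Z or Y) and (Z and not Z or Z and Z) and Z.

(Z or Y) and (Z and not Z or Z and Z) and Z
= (Z or Y) and Z and Z   (distribution)
= (Z or Y) and Z   (idempotence)
= Z   (absorption)

Z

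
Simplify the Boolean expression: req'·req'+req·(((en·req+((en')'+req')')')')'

req'·req'+req·(((en·req+((en')'+req')')')')'
= req'·req'+req·(en·req+((en')'+req')')'   (double negation)
= req'·req'+req·(en·req+en'·req)'   (De Morgan)
= req'·req'+req·req'   (distribution)
= req'   (distribution)

req'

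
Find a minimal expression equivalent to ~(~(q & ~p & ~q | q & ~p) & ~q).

~(~(q & ~p & ~q | q & ~p) & ~q)
= q & ~p & ~q | q & ~p | q   [De Morgan]
= q & ~p | q   [absorption]
= q   [absorption]

q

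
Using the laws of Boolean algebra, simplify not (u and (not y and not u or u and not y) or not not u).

not u

not (u and (not y and not u or u and not y) or not not u)
= not (u and not y or not not u)   [distribution]
= not (u and not y or u)   [double negation]
= not u   [absorption]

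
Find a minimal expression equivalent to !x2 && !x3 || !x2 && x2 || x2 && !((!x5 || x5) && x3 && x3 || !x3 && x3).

!x2 && !x3 || !x2 && x2 || x2 && !((!x5 || x5) && x3 && x3 || !x3 && x3)
= !x2 && !x3 || !x2 && x2 || x2 && !(x3 && x3 || !x3 && x3)
= !x2 && !x3 || !x2 && x2 || x2 && !x3
= !x2 && !x3 || x2 && !x3
= !x3

!x3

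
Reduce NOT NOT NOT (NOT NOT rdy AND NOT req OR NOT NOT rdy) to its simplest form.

NOT NOT NOT (NOT NOT rdy AND NOT req OR NOT NOT rdy)
= NOT NOT NOT NOT NOT rdy   (absorption)
= NOT NOT NOT rdy   (double negation)
= NOT rdy   (double negation)

NOT rdy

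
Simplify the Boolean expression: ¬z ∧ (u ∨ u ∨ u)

¬z ∧ (u ∨ u ∨ u)
= ¬z ∧ (u ∨ u)   [idempotence]
= ¬z ∧ u   [idempotence]

¬z ∧ u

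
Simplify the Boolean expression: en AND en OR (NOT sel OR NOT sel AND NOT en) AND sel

en AND en OR (NOT sel OR NOT sel AND NOT en) AND sel
= en OR (NOT sel OR NOT sel AND NOT en) AND sel   — idempotence
= en OR NOT sel AND sel   — absorption
= en   — complement / identity

en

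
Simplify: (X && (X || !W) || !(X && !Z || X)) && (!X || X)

(X && (X || !W) || !(X && !Z || X)) && (!X || X)
= (X && (X || !W) || !X) && (!X || X)
= !X || X && (X || !W) && X
= !X || X && X
= !X || X
= true

true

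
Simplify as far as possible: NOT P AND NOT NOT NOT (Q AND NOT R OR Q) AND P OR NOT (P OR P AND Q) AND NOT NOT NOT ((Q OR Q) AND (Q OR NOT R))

NOT P AND NOT Q

NOT P AND NOT NOT NOT (Q AND NOT R OR Q) AND P OR NOT (P OR P AND Q) AND NOT NOT NOT ((Q OR Q) AND (Q OR NOT R))
= NOT P AND NOT NOT NOT (Q AND NOT R OR Q) AND P OR NOT (P OR P AND Q) AND NOT NOT NOT (Q AND NOT R OR Q)   (distribution)
= NOT P AND NOT NOT NOT (Q AND NOT R OR Q) AND P OR NOT P AND NOT NOT NOT (Q AND NOT R OR Q)   (absorption)
= NOT P AND NOT NOT NOT (Q AND NOT R OR Q)   (absorption)
= NOT P AND NOT NOT NOT Q   (absorption)
= NOT P AND NOT Q   (double negation)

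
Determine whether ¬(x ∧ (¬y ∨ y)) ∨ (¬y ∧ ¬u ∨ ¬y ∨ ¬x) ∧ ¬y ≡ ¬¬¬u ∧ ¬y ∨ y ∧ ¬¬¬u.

E1: ¬(x ∧ (¬y ∨ y)) ∨ (¬y ∧ ¬u ∨ ¬y ∨ ¬x) ∧ ¬y
    = ¬(x ∧ (¬y ∨ y)) ∨ (¬y ∨ ¬x) ∧ ¬y   (absorption)
    = ¬(x ∧ (¬y ∨ y)) ∨ ¬y   (absorption)
    = ¬x ∨ ¬y   (complement / identity)
E2: ¬¬¬u ∧ ¬y ∨ y ∧ ¬¬¬u
    = ¬¬¬u   (distribution)
    = ¬u   (double negation)
These differ: at u=1, x=0, y=0, E1 = 1 but E2 = 0.

No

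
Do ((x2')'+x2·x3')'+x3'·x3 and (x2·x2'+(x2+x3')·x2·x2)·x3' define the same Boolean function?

No

E1: ((x2')'+x2·x3')'+x3'·x3
    = ((x2')'+x2·x3')'   (complement / identity)
    = (x2+x2·x3')'   (double negation)
    = x2'   (absorption)
E2: (x2·x2'+(x2+x3')·x2·x2)·x3'
    = (x2·x2'+x2·x2)·x3'   (absorption)
    = x2·x3'   (distribution)
These differ: at x2=0, x3=0, E1 = 1 but E2 = 0.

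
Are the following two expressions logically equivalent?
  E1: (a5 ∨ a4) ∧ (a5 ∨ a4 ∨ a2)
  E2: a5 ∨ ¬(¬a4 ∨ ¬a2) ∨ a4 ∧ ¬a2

Yes

E1: (a5 ∨ a4) ∧ (a5 ∨ a4 ∨ a2)
    = a5 ∨ a4
E2: a5 ∨ ¬(¬a4 ∨ ¬a2) ∨ a4 ∧ ¬a2
    = a5 ∨ a4 ∧ a2 ∨ a4 ∧ ¬a2
    = a5 ∨ a4
Both reduce to a5 ∨ a4, so they are equivalent.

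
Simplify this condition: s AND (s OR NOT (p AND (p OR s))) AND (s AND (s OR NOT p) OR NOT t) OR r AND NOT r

s AND (s OR NOT (p AND (p OR s))) AND (s AND (s OR NOT p) OR NOT t) OR r AND NOT r
= s AND (s OR NOT p) AND (s AND (s OR NOT p) OR NOT t) OR r AND NOT r   — absorption
= s AND (s OR NOT p) OR r AND NOT r   — absorption
= s AND (s OR NOT p)   — complement / identity
= s   — absorption

s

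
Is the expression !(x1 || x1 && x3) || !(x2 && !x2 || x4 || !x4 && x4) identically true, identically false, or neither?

!(x1 || x1 && x3) || !(x2 && !x2 || x4 || !x4 && x4)
= !x1 || !(x2 && !x2 || x4 || !x4 && x4)   [absorption]
= !x1 || !(x2 && !x2 || x4)   [complement / identity]
= !x1 || !x4   [complement / identity]
This depends on x1, x4, so it is not a constant.

neither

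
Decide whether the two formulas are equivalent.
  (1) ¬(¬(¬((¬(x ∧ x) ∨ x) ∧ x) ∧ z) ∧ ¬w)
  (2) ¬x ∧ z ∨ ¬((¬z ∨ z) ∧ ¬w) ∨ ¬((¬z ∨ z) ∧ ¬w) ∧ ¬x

E1: ¬(¬(¬((¬(x ∧ x) ∨ x) ∧ x) ∧ z) ∧ ¬w)
    = ¬(¬(¬((¬x ∨ x) ∧ x) ∧ z) ∧ ¬w)
    = ¬(¬(¬x ∧ z) ∧ ¬w)
    = ¬x ∧ z ∨ w
E2: ¬x ∧ z ∨ ¬((¬z ∨ z) ∧ ¬w) ∨ ¬((¬z ∨ z) ∧ ¬w) ∧ ¬x
    = ¬x ∧ z ∨ ¬((¬z ∨ z) ∧ ¬w)
    = ¬x ∧ z ∨ ¬¬w
    = ¬x ∧ z ∨ w
Both reduce to ¬x ∧ z ∨ w, so they are equivalent.

Yes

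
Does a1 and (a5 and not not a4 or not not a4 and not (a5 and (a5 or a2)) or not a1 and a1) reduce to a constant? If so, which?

no

a1 and (a5 and not not a4 or not not a4 and not (a5 and (a5 or a2)) or not a1 and a1)
= a1 and (a5 and not not a4 or not not a4 and not a5 or not a1 and a1)   (absorption)
= a1 and (not not a4 or not a1 and a1)   (distribution)
= a1 and not not a4   (complement / identity)
= a1 and a4   (double negation)
This depends on a1, a4, so it is not a constant.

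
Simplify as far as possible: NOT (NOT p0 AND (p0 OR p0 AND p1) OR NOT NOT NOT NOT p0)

NOT (NOT p0 AND (p0 OR p0 AND p1) OR NOT NOT NOT NOT p0)
= NOT (NOT p0 AND (p0 OR p0 AND p1) OR NOT NOT p0)
= NOT (NOT p0 AND (p0 OR p0 AND p1) OR p0)
= NOT (NOT p0 AND p0 OR p0)
= NOT p0

NOT p0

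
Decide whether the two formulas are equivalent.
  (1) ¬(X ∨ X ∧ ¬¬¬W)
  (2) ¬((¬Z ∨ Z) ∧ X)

Yes

E1: ¬(X ∨ X ∧ ¬¬¬W)
    = ¬(X ∨ X ∧ ¬W)   [double negation]
    = ¬X   [absorption]
E2: ¬((¬Z ∨ Z) ∧ X)
    = ¬X   [complement / identity]
Both reduce to ¬X, so they are equivalent.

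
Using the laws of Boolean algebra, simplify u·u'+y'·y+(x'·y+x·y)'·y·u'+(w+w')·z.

u·u'+y'·y+(x'·y+x·y)'·y·u'+(w+w')·z
= u·u'+y'·y+(x'·y+x·y)'·y·u'+z   [complement / identity]
= u·u'+y'·y+y'·y·u'+z   [distribution]
= y'·y+y'·y·u'+z   [complement / identity]
= y'·y+z   [absorption]
= z   [complement / identity]

z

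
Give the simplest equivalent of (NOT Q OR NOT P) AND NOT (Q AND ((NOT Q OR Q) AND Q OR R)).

(NOT Q OR NOT P) AND NOT (Q AND ((NOT Q OR Q) AND Q OR R))
= (NOT Q OR NOT P) AND NOT (Q AND (Q OR R))   [complement / identity]
= (NOT Q OR NOT P) AND NOT Q   [absorption]
= NOT Q   [absorption]

NOT Q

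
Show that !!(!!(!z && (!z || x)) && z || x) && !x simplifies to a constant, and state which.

false

!!(!!(!z && (!z || x)) && z || x) && !x
= !!(!!!z && z || x) && !x   [absorption]
= !!(!z && z || x) && !x   [double negation]
= !!x && !x   [complement / identity]
= x && !x   [double negation]
= false   [complement]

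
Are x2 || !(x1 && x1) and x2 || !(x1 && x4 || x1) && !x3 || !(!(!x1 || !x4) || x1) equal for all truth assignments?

Yes

E1: x2 || !(x1 && x1)
    = x2 || !x1
E2: x2 || !(x1 && x4 || x1) && !x3 || !(!(!x1 || !x4) || x1)
    = x2 || !(x1 && x4 || x1) && !x3 || !(x1 && x4 || x1)
    = x2 || !(x1 && x4 || x1)
    = x2 || !x1
Both reduce to x2 || !x1, so they are equivalent.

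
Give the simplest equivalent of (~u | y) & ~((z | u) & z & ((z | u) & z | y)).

(~u | y) & ~z

(~u | y) & ~((z | u) & z & ((z | u) & z | y))
= (~u | y) & ~((z | u) & z)
= (~u | y) & ~z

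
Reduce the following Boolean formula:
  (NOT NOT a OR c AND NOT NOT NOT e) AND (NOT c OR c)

(NOT NOT a OR c AND NOT NOT NOT e) AND (NOT c OR c)
= (a OR c AND NOT NOT NOT e) AND (NOT c OR c)   — double negation
= a OR c AND NOT NOT NOT e   — complement / identity
= a OR c AND NOT e   — double negation

a OR c AND NOT e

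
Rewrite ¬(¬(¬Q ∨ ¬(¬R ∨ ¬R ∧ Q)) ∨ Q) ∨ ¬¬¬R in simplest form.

¬Q ∨ ¬R

¬(¬(¬Q ∨ ¬(¬R ∨ ¬R ∧ Q)) ∨ Q) ∨ ¬¬¬R
= ¬(Q ∧ (¬R ∨ ¬R ∧ Q) ∨ Q) ∨ ¬¬¬R   (De Morgan)
= ¬(Q ∧ (¬R ∨ ¬R ∧ Q) ∨ Q) ∨ ¬R   (double negation)
= ¬(Q ∧ ¬R ∨ Q) ∨ ¬R   (absorption)
= ¬Q ∨ ¬R   (absorption)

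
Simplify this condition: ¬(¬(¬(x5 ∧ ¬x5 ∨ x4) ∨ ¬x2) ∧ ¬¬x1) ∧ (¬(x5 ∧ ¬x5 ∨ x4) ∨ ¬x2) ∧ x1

¬(¬(¬(x5 ∧ ¬x5 ∨ x4) ∨ ¬x2) ∧ ¬¬x1) ∧ (¬(x5 ∧ ¬x5 ∨ x4) ∨ ¬x2) ∧ x1
= (¬(x5 ∧ ¬x5 ∨ x4) ∨ ¬x2 ∨ ¬x1) ∧ (¬(x5 ∧ ¬x5 ∨ x4) ∨ ¬x2) ∧ x1   [De Morgan]
= (¬(x5 ∧ ¬x5 ∨ x4) ∨ ¬x2) ∧ x1   [absorption]
= (¬x4 ∨ ¬x2) ∧ x1   [complement / identity]

(¬x4 ∨ ¬x2) ∧ x1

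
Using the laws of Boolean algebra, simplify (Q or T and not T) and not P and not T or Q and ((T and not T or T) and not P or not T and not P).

Q and not P

(Q or T and not T) and not P and not T or Q and ((T and not T or T) and not P or not T and not P)
= (Q or T and not T) and not P and not T or Q and (T and not P or not T and not P)   (complement / identity)
= (Q or T and not T) and not P and not T or Q and not P   (distribution)
= Q and not P and not T or Q and not P   (complement / identity)
= Q and not P   (absorption)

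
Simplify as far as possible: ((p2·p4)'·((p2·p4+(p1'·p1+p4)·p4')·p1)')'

p2·p4

((p2·p4)'·((p2·p4+(p1'·p1+p4)·p4')·p1)')'
= ((p2·p4)'·((p2·p4+p4·p4')·p1)')'   — complement / identity
= p2·p4+(p2·p4+p4·p4')·p1   — De Morgan
= p2·p4+p2·p4·p1   — complement / identity
= p2·p4   — absorption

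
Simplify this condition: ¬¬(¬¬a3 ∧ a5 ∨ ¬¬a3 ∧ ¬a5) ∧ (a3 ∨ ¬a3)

a3

¬¬(¬¬a3 ∧ a5 ∨ ¬¬a3 ∧ ¬a5) ∧ (a3 ∨ ¬a3)
= ¬¬¬¬a3 ∧ (a3 ∨ ¬a3)   [distribution]
= ¬¬¬¬a3   [complement / identity]
= ¬¬a3   [double negation]
= a3   [double negation]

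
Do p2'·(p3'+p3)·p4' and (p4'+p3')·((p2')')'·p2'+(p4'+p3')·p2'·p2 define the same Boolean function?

No

E1: p2'·(p3'+p3)·p4'
    = p2'·p4'   (complement / identity)
E2: (p4'+p3')·((p2')')'·p2'+(p4'+p3')·p2'·p2
    = (p4'+p3')·p2'·p2'+(p4'+p3')·p2'·p2   (double negation)
    = (p4'+p3')·p2'   (distribution)
These differ: at p2=0, p3=0, p4=1, E1 = 0 but E2 = 1.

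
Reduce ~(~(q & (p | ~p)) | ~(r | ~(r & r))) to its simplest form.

~(~(q & (p | ~p)) | ~(r | ~(r & r)))
= ~(~q | ~(r | ~(r & r)))   (complement / identity)
= ~(~q | ~(r | ~r))   (idempotence)
= q & (r | ~r)   (De Morgan)
= q   (complement / identity)

q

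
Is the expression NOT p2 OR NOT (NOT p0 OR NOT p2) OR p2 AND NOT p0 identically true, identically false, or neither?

identically true

NOT p2 OR NOT (NOT p0 OR NOT p2) OR p2 AND NOT p0
= NOT p2 OR p0 AND p2 OR p2 AND NOT p0   — De Morgan
= NOT p2 OR p2   — distribution
= TRUE   — complement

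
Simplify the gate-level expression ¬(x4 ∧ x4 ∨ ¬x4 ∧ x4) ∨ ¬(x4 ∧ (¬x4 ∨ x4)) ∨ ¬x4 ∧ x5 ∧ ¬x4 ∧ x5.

¬x4

¬(x4 ∧ x4 ∨ ¬x4 ∧ x4) ∨ ¬(x4 ∧ (¬x4 ∨ x4)) ∨ ¬x4 ∧ x5 ∧ ¬x4 ∧ x5
= ¬(x4 ∧ x4 ∨ ¬x4 ∧ x4) ∨ ¬x4 ∨ ¬x4 ∧ x5 ∧ ¬x4 ∧ x5
= ¬x4 ∨ ¬x4 ∨ ¬x4 ∧ x5 ∧ ¬x4 ∧ x5
= ¬x4 ∨ ¬x4 ∧ x5 ∧ ¬x4 ∧ x5
= ¬x4 ∨ ¬x4 ∧ x5
= ¬x4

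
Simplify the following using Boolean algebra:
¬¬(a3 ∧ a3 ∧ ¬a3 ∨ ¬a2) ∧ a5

¬¬(a3 ∧ a3 ∧ ¬a3 ∨ ¬a2) ∧ a5
= ¬¬(a3 ∧ ¬a3 ∨ ¬a2) ∧ a5
= ¬¬¬a2 ∧ a5
= ¬a2 ∧ a5

¬a2 ∧ a5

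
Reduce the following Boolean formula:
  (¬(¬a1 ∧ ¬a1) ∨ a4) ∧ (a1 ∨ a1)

(¬(¬a1 ∧ ¬a1) ∨ a4) ∧ (a1 ∨ a1)
= (a1 ∨ a1 ∨ a4) ∧ (a1 ∨ a1)   (De Morgan)
= a1 ∨ a1   (absorption)
= a1   (idempotence)

a1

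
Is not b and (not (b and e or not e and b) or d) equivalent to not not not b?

Yes

E1: not b and (not (b and e or not e and b) or d)
    = not b and (not b or d)   — distribution
    = not b   — absorption
E2: not not not b
    = not b   — double negation
Both reduce to not b, so they are equivalent.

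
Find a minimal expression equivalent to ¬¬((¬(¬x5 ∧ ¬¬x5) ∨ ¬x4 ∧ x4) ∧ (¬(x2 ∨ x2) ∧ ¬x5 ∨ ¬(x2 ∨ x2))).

¬¬((¬(¬x5 ∧ ¬¬x5) ∨ ¬x4 ∧ x4) ∧ (¬(x2 ∨ x2) ∧ ¬x5 ∨ ¬(x2 ∨ x2)))
= ¬¬((¬(¬x5 ∧ ¬¬x5) ∨ ¬x4 ∧ x4) ∧ ¬(x2 ∨ x2))   [absorption]
= ¬¬((¬(¬x5 ∧ x5) ∨ ¬x4 ∧ x4) ∧ ¬(x2 ∨ x2))   [double negation]
= ¬¬((¬(¬x5 ∧ x5) ∨ ¬x4 ∧ x4) ∧ ¬x2)   [idempotence]
= ¬¬(¬(¬x5 ∧ x5) ∧ ¬x2)   [complement / identity]
= ¬(¬x5 ∧ x5 ∨ x2)   [De Morgan]
= ¬x2   [complement / identity]

¬x2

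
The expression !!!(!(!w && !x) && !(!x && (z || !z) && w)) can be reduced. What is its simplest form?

!x

!!!(!(!w && !x) && !(!x && (z || !z) && w))
= !(!(!w && !x) && !(!x && (z || !z) && w))   (double negation)
= !(!(!w && !x) && !(!x && w))   (complement / identity)
= !w && !x || !x && w   (De Morgan)
= !x   (distribution)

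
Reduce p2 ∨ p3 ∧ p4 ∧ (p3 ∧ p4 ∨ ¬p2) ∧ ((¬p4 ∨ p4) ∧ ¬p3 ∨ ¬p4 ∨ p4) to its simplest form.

p2 ∨ p3 ∧ p4 ∧ (p3 ∧ p4 ∨ ¬p2) ∧ ((¬p4 ∨ p4) ∧ ¬p3 ∨ ¬p4 ∨ p4)
= p2 ∨ p3 ∧ p4 ∧ (p3 ∧ p4 ∨ ¬p2) ∧ (¬p4 ∨ p4)   [absorption]
= p2 ∨ p3 ∧ p4 ∧ (¬p4 ∨ p4)   [absorption]
= p2 ∨ p3 ∧ p4   [complement / identity]

p2 ∨ p3 ∧ p4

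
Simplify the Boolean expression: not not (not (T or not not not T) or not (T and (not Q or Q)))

not T

not not (not (T or not not not T) or not (T and (not Q or Q)))
= not ((T or not not not T) and T and (not Q or Q))   (De Morgan)
= not ((T or not T) and T and (not Q or Q))   (double negation)
= not ((T or not T) and T)   (complement / identity)
= not T   (complement / identity)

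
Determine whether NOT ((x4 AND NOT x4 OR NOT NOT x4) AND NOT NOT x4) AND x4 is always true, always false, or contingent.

always false

NOT ((x4 AND NOT x4 OR NOT NOT x4) AND NOT NOT x4) AND x4
= NOT (NOT NOT x4 AND NOT NOT x4) AND x4
= NOT NOT NOT x4 AND x4
= NOT x4 AND x4
= FALSE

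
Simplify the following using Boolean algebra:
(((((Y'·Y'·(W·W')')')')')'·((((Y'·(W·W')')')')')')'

Y

(((((Y'·Y'·(W·W')')')')')'·((((Y'·(W·W')')')')')')'
= (((((Y'·(W·W')')')')')'·((((Y'·(W·W')')')')')')'
= (((((Y'·(W·W')')')')')')'
= ((((Y+W·W')')')')'
= ((Y+W·W')')'
= Y+W·W'
= Y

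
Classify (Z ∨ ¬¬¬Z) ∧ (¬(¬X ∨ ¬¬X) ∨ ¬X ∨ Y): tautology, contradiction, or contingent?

contingent

(Z ∨ ¬¬¬Z) ∧ (¬(¬X ∨ ¬¬X) ∨ ¬X ∨ Y)
= (Z ∨ ¬Z) ∧ (¬(¬X ∨ ¬¬X) ∨ ¬X ∨ Y)   (double negation)
= ¬(¬X ∨ ¬¬X) ∨ ¬X ∨ Y   (complement / identity)
= X ∧ ¬X ∨ ¬X ∨ Y   (De Morgan)
= ¬X ∨ Y   (complement / identity)
This depends on X, Y, so it is not a constant.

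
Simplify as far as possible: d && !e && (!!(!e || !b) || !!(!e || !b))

d && !e

d && !e && (!!(!e || !b) || !!(!e || !b))
= d && !e && !!(!e || !b)   (idempotence)
= d && !e && (!e || !b)   (double negation)
= d && !e   (absorption)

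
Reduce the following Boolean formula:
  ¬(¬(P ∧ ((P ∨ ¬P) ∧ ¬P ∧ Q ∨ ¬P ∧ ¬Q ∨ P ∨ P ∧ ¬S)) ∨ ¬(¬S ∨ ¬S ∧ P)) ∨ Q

P ∧ ¬S ∨ Q

¬(¬(P ∧ ((P ∨ ¬P) ∧ ¬P ∧ Q ∨ ¬P ∧ ¬Q ∨ P ∨ P ∧ ¬S)) ∨ ¬(¬S ∨ ¬S ∧ P)) ∨ Q
= ¬(¬(P ∧ (¬P ∧ Q ∨ ¬P ∧ ¬Q ∨ P ∨ P ∧ ¬S)) ∨ ¬(¬S ∨ ¬S ∧ P)) ∨ Q
= ¬(¬(P ∧ (¬P ∨ P ∨ P ∧ ¬S)) ∨ ¬(¬S ∨ ¬S ∧ P)) ∨ Q
= ¬(¬(P ∧ (¬P ∨ P)) ∨ ¬(¬S ∨ ¬S ∧ P)) ∨ Q
= ¬(¬P ∨ ¬(¬S ∨ ¬S ∧ P)) ∨ Q
= P ∧ (¬S ∨ ¬S ∧ P) ∨ Q
= P ∧ ¬S ∨ Q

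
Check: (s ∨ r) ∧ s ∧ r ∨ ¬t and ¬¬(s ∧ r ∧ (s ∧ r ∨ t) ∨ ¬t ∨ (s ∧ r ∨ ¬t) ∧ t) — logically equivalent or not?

Yes

E1: (s ∨ r) ∧ s ∧ r ∨ ¬t
    = s ∧ r ∨ ¬t
E2: ¬¬(s ∧ r ∧ (s ∧ r ∨ t) ∨ ¬t ∨ (s ∧ r ∨ ¬t) ∧ t)
    = s ∧ r ∧ (s ∧ r ∨ t) ∨ ¬t ∨ (s ∧ r ∨ ¬t) ∧ t
    = s ∧ r ∨ ¬t ∨ (s ∧ r ∨ ¬t) ∧ t
    = s ∧ r ∨ ¬t
Both reduce to s ∧ r ∨ ¬t, so they are equivalent.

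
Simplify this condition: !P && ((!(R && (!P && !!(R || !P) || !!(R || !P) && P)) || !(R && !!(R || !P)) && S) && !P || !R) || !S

!P && ((!(R && (!P && !!(R || !P) || !!(R || !P) && P)) || !(R && !!(R || !P)) && S) && !P || !R) || !S
= !P && ((!(R && !!(R || !P)) || !(R && !!(R || !P)) && S) && !P || !R) || !S
= !P && (!(R && !!(R || !P)) && !P || !R) || !S
= !P && (!(R && (R || !P)) && !P || !R) || !S
= !P && (!R && !P || !R) || !S
= !P && !R || !S

!P && !R || !S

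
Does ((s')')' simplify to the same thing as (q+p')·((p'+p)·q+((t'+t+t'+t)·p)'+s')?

No

E1: ((s')')'
    = s'   [double negation]
E2: (q+p')·((p'+p)·q+((t'+t+t'+t)·p)'+s')
    = (q+p')·((p'+p)·q+((t'+t)·p)'+s')   [idempotence]
    = (q+p')·(q+((t'+t)·p)'+s')   [complement / identity]
    = (q+p')·(q+p'+s')   [complement / identity]
    = q+p'   [absorption]
These differ: at p=0, q=0, s=1, t=0, E1 = 0 but E2 = 1.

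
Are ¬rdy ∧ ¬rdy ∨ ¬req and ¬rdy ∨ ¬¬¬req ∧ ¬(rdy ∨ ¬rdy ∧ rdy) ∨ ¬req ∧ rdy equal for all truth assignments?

Yes

E1: ¬rdy ∧ ¬rdy ∨ ¬req
    = ¬rdy ∨ ¬req   — idempotence
E2: ¬rdy ∨ ¬¬¬req ∧ ¬(rdy ∨ ¬rdy ∧ rdy) ∨ ¬req ∧ rdy
    = ¬rdy ∨ ¬¬¬req ∧ ¬rdy ∨ ¬req ∧ rdy   — complement / identity
    = ¬rdy ∨ ¬req ∧ ¬rdy ∨ ¬req ∧ rdy   — double negation
    = ¬rdy ∨ ¬req   — distribution
Both reduce to ¬rdy ∨ ¬req, so they are equivalent.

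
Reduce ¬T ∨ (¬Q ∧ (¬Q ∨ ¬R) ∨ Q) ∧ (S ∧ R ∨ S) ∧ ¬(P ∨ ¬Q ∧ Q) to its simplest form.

¬T ∨ (¬Q ∧ (¬Q ∨ ¬R) ∨ Q) ∧ (S ∧ R ∨ S) ∧ ¬(P ∨ ¬Q ∧ Q)
= ¬T ∨ (¬Q ∨ Q) ∧ (S ∧ R ∨ S) ∧ ¬(P ∨ ¬Q ∧ Q)
= ¬T ∨ (¬Q ∨ Q) ∧ (S ∧ R ∨ S) ∧ ¬P
= ¬T ∨ (¬Q ∨ Q) ∧ S ∧ ¬P
= ¬T ∨ S ∧ ¬P

¬T ∨ S ∧ ¬P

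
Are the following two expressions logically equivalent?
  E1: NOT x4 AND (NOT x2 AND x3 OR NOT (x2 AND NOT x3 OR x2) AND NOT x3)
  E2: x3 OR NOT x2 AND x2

E1: NOT x4 AND (NOT x2 AND x3 OR NOT (x2 AND NOT x3 OR x2) AND NOT x3)
    = NOT x4 AND (NOT x2 AND x3 OR NOT x2 AND NOT x3)   (absorption)
    = NOT x4 AND NOT x2   (distribution)
E2: x3 OR NOT x2 AND x2
    = x3   (complement / identity)
These differ: at x2=1, x3=1, x4=1, E1 = 0 but E2 = 1.

No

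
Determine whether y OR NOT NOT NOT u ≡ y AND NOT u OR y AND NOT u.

E1: y OR NOT NOT NOT u
    = y OR NOT u   — double negation
E2: y AND NOT u OR y AND NOT u
    = y AND NOT u   — idempotence
These differ: at u=0, y=0, E1 = 1 but E2 = 0.

No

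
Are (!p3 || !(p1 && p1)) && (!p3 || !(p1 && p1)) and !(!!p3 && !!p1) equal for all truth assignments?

Yes

E1: (!p3 || !(p1 && p1)) && (!p3 || !(p1 && p1))
    = !p3 || !(p1 && p1)
    = !p3 || !p1
E2: !(!!p3 && !!p1)
    = !p3 || !p1
Both reduce to !p3 || !p1, so they are equivalent.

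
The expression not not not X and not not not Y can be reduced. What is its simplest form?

not X and not Y

not not not X and not not not Y
= not X and not not not Y   — double negation
= not X and not Y   — double negation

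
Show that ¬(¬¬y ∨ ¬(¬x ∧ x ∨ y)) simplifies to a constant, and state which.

¬(¬¬y ∨ ¬(¬x ∧ x ∨ y))
= ¬(¬¬y ∨ ¬y)   — complement / identity
= ¬y ∧ y   — De Morgan
= False   — complement

False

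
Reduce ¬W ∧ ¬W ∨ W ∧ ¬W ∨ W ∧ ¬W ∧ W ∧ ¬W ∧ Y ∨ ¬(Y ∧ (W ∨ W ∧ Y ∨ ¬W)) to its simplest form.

¬W ∧ ¬W ∨ W ∧ ¬W ∨ W ∧ ¬W ∧ W ∧ ¬W ∧ Y ∨ ¬(Y ∧ (W ∨ W ∧ Y ∨ ¬W))
= ¬W ∧ ¬W ∨ W ∧ ¬W ∨ W ∧ ¬W ∧ Y ∨ ¬(Y ∧ (W ∨ W ∧ Y ∨ ¬W))
= ¬W ∧ ¬W ∨ W ∧ ¬W ∨ ¬(Y ∧ (W ∨ W ∧ Y ∨ ¬W))
= ¬W ∧ ¬W ∨ W ∧ ¬W ∨ ¬(Y ∧ (W ∨ ¬W))
= ¬W ∧ ¬W ∨ W ∧ ¬W ∨ ¬Y
= ¬W ∨ ¬Y

¬W ∨ ¬Y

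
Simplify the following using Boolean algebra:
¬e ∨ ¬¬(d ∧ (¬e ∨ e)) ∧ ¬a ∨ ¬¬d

¬e ∨ d

¬e ∨ ¬¬(d ∧ (¬e ∨ e)) ∧ ¬a ∨ ¬¬d
= ¬e ∨ ¬¬d ∧ ¬a ∨ ¬¬d   (complement / identity)
= ¬e ∨ ¬¬d   (absorption)
= ¬e ∨ d   (double negation)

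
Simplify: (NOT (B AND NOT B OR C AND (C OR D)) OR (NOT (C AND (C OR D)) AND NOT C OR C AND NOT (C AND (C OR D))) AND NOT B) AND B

NOT C AND B

(NOT (B AND NOT B OR C AND (C OR D)) OR (NOT (C AND (C OR D)) AND NOT C OR C AND NOT (C AND (C OR D))) AND NOT B) AND B
= (NOT (C AND (C OR D)) OR (NOT (C AND (C OR D)) AND NOT C OR C AND NOT (C AND (C OR D))) AND NOT B) AND B   — complement / identity
= (NOT (C AND (C OR D)) OR NOT (C AND (C OR D)) AND NOT B) AND B   — distribution
= NOT (C AND (C OR D)) AND B   — absorption
= NOT C AND B   — absorption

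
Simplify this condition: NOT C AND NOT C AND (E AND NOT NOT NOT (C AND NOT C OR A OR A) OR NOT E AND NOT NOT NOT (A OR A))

NOT C AND NOT C AND (E AND NOT NOT NOT (C AND NOT C OR A OR A) OR NOT E AND NOT NOT NOT (A OR A))
= NOT C AND NOT C AND (E AND NOT NOT NOT (A OR A) OR NOT E AND NOT NOT NOT (A OR A))   (complement / identity)
= NOT C AND NOT C AND NOT NOT NOT (A OR A)   (distribution)
= NOT C AND NOT C AND NOT (A OR A)   (double negation)
= NOT C AND NOT (A OR A)   (idempotence)
= NOT C AND NOT A   (idempotence)

NOT C AND NOT A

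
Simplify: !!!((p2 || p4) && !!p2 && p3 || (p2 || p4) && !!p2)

!!!((p2 || p4) && !!p2 && p3 || (p2 || p4) && !!p2)
= !!!((p2 || p4) && !!p2)   — absorption
= !!!((p2 || p4) && p2)   — double negation
= !!!p2   — absorption
= !p2   — double negation

!p2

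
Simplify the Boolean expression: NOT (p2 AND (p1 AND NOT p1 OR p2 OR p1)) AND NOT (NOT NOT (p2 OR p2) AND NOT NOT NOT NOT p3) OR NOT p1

NOT p2 OR NOT p1

NOT (p2 AND (p1 AND NOT p1 OR p2 OR p1)) AND NOT (NOT NOT (p2 OR p2) AND NOT NOT NOT NOT p3) OR NOT p1
= NOT (p2 AND (p1 AND NOT p1 OR p2 OR p1)) AND NOT (NOT NOT p2 AND NOT NOT NOT NOT p3) OR NOT p1   [idempotence]
= NOT (p2 AND (p2 OR p1)) AND NOT (NOT NOT p2 AND NOT NOT NOT NOT p3) OR NOT p1   [complement / identity]
= NOT p2 AND NOT (NOT NOT p2 AND NOT NOT NOT NOT p3) OR NOT p1   [absorption]
= NOT p2 AND NOT (NOT NOT p2 AND NOT NOT p3) OR NOT p1   [double negation]
= NOT p2 AND (NOT p2 OR NOT p3) OR NOT p1   [De Morgan]
= NOT p2 OR NOT p1   [absorption]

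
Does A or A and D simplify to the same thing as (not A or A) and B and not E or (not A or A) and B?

No

E1: A or A and D
    = A
E2: (not A or A) and B and not E or (not A or A) and B
    = (not A or A) and B
    = B
These differ: at A=0, B=1, D=1, E=0, E1 = 0 but E2 = 1.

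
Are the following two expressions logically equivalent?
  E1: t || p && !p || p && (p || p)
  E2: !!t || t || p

E1: t || p && !p || p && (p || p)
    = t || p && !p || p && p   (idempotence)
    = t || p   (distribution)
E2: !!t || t || p
    = t || t || p   (double negation)
    = t || p   (idempotence)
Both reduce to t || p, so they are equivalent.

Yes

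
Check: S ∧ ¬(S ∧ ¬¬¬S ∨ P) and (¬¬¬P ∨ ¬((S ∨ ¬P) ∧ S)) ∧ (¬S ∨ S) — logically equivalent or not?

No

E1: S ∧ ¬(S ∧ ¬¬¬S ∨ P)
    = S ∧ ¬(S ∧ ¬S ∨ P)   [double negation]
    = S ∧ ¬P   [complement / identity]
E2: (¬¬¬P ∨ ¬((S ∨ ¬P) ∧ S)) ∧ (¬S ∨ S)
    = ¬¬¬P ∨ ¬((S ∨ ¬P) ∧ S)   [complement / identity]
    = ¬P ∨ ¬((S ∨ ¬P) ∧ S)   [double negation]
    = ¬P ∨ ¬S   [absorption]
These differ: at P=0, S=0, E1 = 0 but E2 = 1.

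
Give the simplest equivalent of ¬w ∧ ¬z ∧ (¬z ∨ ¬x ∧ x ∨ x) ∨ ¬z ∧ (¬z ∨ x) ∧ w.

¬z

¬w ∧ ¬z ∧ (¬z ∨ ¬x ∧ x ∨ x) ∨ ¬z ∧ (¬z ∨ x) ∧ w
= ¬w ∧ ¬z ∧ (¬z ∨ x) ∨ ¬z ∧ (¬z ∨ x) ∧ w   (complement / identity)
= ¬z ∧ (¬z ∨ x)   (distribution)
= ¬z   (absorption)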